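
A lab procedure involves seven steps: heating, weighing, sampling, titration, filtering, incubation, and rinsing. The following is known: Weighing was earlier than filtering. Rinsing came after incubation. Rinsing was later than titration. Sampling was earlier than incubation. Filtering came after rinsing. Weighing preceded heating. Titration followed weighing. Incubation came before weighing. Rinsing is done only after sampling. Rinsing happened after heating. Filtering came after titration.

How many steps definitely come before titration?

Directly stated before titration: weighing.
Incubation reaches titration via incubation → weighing → titration.
Sampling reaches titration via sampling → incubation → weighing → titration.
That's incubation, sampling, and weighing — 3 in all.

3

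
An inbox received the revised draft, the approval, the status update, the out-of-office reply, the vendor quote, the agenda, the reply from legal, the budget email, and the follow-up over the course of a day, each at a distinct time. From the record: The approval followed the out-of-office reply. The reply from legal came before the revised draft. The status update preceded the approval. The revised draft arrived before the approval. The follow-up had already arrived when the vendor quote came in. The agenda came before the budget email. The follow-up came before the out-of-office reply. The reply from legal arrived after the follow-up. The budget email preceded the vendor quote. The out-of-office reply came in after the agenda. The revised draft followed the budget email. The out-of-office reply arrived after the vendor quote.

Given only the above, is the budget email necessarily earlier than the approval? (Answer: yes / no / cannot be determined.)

Chain the constraints: the budget email → the revised draft → the approval. Each link is directly stated, so the budget email comes before the approval.

yes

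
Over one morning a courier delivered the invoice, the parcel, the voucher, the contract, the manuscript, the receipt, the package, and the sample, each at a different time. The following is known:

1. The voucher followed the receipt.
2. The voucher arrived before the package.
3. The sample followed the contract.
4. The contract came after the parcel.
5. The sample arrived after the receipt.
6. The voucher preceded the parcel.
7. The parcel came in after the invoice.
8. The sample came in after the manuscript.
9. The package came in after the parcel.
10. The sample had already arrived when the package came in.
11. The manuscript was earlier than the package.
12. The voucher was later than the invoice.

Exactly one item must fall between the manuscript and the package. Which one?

Tracing the constraints gives the manuscript → the sample → the package, so the sample sits after the manuscript and before the package.
No other item is forced both after the manuscript and before the package.

the sample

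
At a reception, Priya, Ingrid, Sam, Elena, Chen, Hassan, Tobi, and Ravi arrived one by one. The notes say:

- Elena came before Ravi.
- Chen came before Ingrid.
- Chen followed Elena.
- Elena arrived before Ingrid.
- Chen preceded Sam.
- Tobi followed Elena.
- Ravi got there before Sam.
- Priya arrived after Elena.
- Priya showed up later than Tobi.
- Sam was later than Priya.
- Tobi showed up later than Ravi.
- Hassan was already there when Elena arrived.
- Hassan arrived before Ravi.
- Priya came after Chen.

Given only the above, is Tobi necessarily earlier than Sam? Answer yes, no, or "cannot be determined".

Chain the constraints: Tobi → Priya → Sam. Each link is directly stated, so Tobi comes before Sam.

yes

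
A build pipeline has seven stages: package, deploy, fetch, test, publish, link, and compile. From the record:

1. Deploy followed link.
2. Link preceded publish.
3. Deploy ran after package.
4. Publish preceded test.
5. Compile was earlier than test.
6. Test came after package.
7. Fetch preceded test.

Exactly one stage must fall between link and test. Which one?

publish

Tracing the constraints gives link → publish → test, so publish sits after link and before test.
No other stage is forced both after link and before test.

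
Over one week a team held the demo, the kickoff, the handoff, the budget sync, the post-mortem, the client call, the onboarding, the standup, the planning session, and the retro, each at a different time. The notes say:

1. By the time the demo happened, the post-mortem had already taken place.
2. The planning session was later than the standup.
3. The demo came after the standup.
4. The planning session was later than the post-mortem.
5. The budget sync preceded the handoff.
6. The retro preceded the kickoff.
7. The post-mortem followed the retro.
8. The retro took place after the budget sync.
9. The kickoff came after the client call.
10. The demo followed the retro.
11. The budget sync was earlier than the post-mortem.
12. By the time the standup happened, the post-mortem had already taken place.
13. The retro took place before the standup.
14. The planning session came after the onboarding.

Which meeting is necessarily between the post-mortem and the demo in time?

the standup

Tracing the constraints gives the post-mortem → the standup → the demo, so the standup sits after the post-mortem and before the demo.
No other meeting is forced both after the post-mortem and before the demo.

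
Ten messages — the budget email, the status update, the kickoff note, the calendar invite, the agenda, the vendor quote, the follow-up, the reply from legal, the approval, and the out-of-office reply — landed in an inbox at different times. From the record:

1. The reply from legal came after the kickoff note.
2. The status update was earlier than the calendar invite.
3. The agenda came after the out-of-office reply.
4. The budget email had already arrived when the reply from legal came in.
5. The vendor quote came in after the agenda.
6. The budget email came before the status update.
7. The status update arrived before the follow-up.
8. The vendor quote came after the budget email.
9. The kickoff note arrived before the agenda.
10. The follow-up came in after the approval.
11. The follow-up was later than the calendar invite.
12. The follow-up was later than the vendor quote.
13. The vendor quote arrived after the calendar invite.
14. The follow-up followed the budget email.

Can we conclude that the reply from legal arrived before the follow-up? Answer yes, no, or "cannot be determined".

cannot be determined

No chain of stated constraints runs from the reply from legal to the follow-up, and none runs from the follow-up to the reply from legal either.
So the relative order of the reply from legal and the follow-up is not fixed by the given facts.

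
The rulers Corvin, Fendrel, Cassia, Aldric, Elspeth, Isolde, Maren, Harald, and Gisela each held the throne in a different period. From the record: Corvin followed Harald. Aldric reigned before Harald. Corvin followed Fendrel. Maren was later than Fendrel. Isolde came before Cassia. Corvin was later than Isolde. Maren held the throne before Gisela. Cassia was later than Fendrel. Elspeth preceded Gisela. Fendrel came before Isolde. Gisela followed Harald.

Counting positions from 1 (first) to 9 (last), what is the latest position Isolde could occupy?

7

Isolde must come before Cassia and Corvin — 2 rulers forced after them.
Everything else can be placed before Isolde in some valid order, so Isolde can sit as late as position 9 − 2 = 7.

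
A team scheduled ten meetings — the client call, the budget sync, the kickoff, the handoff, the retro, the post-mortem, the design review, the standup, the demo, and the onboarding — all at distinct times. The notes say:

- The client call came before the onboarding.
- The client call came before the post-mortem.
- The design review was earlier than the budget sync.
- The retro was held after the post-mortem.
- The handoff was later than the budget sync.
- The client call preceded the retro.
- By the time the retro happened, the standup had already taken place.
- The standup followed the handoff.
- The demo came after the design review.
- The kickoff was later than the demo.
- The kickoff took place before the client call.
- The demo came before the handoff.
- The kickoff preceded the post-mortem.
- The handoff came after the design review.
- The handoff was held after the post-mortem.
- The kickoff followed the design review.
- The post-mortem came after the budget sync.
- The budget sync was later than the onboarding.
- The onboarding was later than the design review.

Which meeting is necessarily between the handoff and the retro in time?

Tracing the constraints gives the handoff → the standup → the retro, so the standup sits after the handoff and before the retro.
No other meeting is forced both after the handoff and before the retro.

the standup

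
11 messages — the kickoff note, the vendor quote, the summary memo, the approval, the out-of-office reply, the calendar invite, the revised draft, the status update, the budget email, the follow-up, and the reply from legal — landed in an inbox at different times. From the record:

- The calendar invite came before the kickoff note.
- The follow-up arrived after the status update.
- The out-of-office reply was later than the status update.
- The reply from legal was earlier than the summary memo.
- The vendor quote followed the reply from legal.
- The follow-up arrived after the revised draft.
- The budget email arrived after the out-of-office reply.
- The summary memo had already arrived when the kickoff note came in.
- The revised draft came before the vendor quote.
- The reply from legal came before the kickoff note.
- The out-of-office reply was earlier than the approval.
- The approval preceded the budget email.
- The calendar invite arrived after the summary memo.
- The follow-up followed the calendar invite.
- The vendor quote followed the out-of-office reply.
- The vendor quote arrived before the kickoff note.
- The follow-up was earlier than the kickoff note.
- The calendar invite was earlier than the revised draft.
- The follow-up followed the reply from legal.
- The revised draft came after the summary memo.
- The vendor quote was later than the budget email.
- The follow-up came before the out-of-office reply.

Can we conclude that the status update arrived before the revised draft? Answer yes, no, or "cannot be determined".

No chain of stated constraints runs from the status update to the revised draft, and none runs from the revised draft to the status update either.
So the relative order of the status update and the revised draft is not fixed by the given facts.

cannot be determined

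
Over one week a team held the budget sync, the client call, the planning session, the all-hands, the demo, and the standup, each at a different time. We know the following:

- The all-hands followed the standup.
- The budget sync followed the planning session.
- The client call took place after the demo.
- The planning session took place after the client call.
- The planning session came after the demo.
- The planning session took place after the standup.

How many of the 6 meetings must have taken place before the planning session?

Directly stated before the planning session: the client call, the demo, and the standup.
That's the client call, the demo, and the standup — 3 in all.

3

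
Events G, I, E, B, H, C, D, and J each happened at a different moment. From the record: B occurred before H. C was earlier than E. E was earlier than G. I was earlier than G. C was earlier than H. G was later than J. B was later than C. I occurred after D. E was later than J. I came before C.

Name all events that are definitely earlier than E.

Directly stated before E: C and J.
D reaches E via D → I → C → E.
I reaches E via I → C → E.

C, D, I, J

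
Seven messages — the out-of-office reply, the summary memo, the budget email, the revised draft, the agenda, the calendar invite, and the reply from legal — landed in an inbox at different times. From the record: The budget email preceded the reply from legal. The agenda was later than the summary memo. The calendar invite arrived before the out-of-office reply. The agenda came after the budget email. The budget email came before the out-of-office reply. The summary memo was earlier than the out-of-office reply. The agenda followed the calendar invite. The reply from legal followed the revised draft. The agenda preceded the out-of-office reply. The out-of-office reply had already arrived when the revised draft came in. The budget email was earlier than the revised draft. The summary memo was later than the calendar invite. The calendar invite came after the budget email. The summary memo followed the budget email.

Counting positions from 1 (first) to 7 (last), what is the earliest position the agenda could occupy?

The budget email, the calendar invite, and the summary memo must all come before the agenda — 3 forced predecessors.
Nothing else is forced ahead of the agenda, so its earliest slot is position 3 + 1 = 4.

4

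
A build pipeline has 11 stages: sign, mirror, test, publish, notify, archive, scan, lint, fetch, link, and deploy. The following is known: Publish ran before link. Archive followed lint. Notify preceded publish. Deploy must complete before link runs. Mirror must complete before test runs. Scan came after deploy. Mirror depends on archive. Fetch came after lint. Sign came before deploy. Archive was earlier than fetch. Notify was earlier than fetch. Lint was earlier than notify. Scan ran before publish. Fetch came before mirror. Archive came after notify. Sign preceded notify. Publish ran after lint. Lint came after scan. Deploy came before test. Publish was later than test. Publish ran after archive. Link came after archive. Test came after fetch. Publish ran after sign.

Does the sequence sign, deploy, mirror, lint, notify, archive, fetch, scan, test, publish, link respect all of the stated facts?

The constraints require scan before lint, but in the proposed sequence lint appears ahead of scan. That one violation is enough.

no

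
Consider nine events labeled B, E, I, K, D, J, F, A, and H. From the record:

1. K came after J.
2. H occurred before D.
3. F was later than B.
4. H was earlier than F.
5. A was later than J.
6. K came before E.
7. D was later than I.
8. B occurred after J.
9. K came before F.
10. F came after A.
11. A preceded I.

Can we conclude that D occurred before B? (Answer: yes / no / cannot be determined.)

cannot be determined

No chain of stated constraints runs from D to B, and none runs from B to D either.
So the relative order of D and B is not fixed by the given facts.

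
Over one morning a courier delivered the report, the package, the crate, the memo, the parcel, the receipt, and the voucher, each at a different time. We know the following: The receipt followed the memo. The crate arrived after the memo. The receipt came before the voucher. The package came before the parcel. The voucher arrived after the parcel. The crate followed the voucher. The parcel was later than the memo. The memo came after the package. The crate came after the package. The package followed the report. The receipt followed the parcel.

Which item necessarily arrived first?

The report has a chain of constraints placing it before every other item, so the report must be first.

the report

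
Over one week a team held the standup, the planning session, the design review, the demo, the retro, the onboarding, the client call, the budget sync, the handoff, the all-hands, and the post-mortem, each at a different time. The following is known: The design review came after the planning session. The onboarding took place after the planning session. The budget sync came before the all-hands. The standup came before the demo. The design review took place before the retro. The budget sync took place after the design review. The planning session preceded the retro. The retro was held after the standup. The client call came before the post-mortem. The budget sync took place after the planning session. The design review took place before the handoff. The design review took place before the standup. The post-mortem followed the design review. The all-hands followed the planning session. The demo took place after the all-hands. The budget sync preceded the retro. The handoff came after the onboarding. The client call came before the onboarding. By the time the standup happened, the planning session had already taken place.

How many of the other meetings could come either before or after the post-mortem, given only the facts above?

Forced before the post-mortem: the client call, the design review, and the planning session.
That leaves the all-hands, the budget sync, the demo, the handoff, the onboarding, the retro, and the standup with no forced order relative to the post-mortem — 7.

7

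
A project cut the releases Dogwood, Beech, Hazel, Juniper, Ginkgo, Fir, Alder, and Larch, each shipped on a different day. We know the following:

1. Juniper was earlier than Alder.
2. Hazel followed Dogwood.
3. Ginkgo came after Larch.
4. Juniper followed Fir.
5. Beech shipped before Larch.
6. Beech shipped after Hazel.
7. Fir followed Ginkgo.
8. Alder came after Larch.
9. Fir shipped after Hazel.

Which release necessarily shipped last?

Every other release has a chain of constraints placing it before Alder, so Alder is last.

Alder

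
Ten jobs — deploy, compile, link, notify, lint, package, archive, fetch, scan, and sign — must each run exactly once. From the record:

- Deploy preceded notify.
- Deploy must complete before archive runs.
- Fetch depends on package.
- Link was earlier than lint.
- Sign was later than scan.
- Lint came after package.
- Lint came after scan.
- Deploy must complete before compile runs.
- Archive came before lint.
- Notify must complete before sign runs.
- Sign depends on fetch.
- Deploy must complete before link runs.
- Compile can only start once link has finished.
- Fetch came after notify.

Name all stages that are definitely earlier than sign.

Directly stated before sign: fetch, notify, and scan.
Deploy reaches sign via deploy → notify → sign.
Package reaches sign via package → fetch → sign.
No chain forces archive (or any of the others) ahead of sign.

deploy, fetch, notify, package, scan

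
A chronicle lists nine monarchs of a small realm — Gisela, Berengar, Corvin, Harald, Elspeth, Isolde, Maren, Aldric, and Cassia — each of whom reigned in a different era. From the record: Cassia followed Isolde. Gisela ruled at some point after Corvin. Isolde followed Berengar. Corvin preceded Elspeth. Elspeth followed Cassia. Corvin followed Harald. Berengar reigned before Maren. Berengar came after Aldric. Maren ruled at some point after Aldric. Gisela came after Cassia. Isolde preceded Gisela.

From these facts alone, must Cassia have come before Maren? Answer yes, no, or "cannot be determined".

No chain of stated constraints runs from Cassia to Maren, and none runs from Maren to Cassia either.
So the relative order of Cassia and Maren is not fixed by the given facts.

cannot be determined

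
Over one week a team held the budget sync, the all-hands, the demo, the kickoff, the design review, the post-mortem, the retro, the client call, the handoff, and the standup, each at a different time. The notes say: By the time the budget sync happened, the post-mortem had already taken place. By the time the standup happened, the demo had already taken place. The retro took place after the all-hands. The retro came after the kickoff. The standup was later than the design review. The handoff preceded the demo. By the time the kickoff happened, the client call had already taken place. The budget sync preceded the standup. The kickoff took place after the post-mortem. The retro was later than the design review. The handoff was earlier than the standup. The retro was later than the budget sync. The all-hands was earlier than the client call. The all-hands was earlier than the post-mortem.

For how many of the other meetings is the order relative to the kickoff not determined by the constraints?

5

Forced before the kickoff: the all-hands, the client call, and the post-mortem; forced after the kickoff: the retro.
That leaves the budget sync, the demo, the design review, the handoff, and the standup with no forced order relative to the kickoff — 5.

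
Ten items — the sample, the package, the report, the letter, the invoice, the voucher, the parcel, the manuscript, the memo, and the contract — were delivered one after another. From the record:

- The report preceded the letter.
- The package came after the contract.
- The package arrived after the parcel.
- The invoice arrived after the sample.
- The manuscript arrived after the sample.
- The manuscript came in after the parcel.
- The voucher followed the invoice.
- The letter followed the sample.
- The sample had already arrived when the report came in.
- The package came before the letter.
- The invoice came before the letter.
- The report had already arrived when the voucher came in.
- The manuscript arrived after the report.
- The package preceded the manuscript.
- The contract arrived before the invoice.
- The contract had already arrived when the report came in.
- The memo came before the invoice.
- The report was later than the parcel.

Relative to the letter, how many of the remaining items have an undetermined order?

2

Forced before the letter: the contract, the invoice, the memo, the package, the parcel, the report, and the sample.
That leaves the manuscript and the voucher with no forced order relative to the letter — 2.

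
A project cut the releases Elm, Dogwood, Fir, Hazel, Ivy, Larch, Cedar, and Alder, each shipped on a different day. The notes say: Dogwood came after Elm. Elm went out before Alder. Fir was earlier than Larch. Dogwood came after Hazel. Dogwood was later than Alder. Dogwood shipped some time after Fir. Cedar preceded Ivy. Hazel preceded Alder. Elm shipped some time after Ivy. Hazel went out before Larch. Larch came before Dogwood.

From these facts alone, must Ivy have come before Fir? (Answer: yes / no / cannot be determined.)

cannot be determined

No chain of stated constraints runs from Ivy to Fir, and none runs from Fir to Ivy either.
So the relative order of Ivy and Fir is not fixed by the given facts.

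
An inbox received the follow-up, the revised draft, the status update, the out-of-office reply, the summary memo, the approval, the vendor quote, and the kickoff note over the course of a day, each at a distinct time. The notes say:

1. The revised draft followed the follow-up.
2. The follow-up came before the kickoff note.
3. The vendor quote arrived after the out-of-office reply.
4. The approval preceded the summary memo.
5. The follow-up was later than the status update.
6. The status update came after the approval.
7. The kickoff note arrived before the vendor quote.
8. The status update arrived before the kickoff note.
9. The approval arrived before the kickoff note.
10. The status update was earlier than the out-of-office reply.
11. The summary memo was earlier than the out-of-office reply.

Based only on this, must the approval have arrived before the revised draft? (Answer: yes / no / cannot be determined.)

Chain the constraints: the approval → the status update → the follow-up → the revised draft. Each link is directly stated, so the approval comes before the revised draft.

yes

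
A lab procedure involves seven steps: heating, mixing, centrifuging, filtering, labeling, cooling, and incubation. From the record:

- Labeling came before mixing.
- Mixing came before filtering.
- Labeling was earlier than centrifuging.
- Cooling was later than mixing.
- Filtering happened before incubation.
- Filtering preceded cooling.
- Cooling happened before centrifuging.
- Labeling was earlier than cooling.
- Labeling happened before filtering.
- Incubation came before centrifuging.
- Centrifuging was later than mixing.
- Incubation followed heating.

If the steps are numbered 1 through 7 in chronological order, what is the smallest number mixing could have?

Labeling must come before mixing — 1 forced predecessor.
Nothing else is forced ahead of mixing, so its earliest slot is position 1 + 1 = 2.

2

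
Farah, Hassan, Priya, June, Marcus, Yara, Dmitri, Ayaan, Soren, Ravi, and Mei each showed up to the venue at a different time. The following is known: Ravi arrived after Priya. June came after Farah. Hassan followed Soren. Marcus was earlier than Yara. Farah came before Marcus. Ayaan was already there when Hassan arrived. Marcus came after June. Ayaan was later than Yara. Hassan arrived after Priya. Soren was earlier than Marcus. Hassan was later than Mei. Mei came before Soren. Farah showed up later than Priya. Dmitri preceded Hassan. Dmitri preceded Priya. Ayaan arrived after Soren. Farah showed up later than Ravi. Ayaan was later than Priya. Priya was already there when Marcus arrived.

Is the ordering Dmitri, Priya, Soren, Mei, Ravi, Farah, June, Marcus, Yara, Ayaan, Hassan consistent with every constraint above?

no

The constraints require Mei before Soren, but in the proposed sequence Soren appears ahead of Mei. That one violation is enough.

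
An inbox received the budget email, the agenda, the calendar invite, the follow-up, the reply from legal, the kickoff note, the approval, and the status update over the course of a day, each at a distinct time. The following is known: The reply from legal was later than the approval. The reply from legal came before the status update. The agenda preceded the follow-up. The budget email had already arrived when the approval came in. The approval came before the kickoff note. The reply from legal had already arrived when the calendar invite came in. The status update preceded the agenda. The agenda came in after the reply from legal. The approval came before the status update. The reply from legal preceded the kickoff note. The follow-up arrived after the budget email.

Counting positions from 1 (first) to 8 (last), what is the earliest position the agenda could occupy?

The approval, the budget email, the reply from legal, and the status update must all come before the agenda — 4 forced predecessors.
Nothing else is forced ahead of the agenda, so its earliest slot is position 4 + 1 = 5.

5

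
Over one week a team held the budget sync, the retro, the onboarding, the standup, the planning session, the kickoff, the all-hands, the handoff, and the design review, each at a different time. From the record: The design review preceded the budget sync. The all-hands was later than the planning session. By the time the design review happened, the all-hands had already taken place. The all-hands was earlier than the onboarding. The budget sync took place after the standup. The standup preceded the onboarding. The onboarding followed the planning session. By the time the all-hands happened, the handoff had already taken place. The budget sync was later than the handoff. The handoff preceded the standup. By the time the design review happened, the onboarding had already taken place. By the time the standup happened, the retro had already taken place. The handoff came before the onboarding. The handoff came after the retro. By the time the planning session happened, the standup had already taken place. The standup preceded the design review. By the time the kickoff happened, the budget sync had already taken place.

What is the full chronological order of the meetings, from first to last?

the retro, the handoff, the standup, the planning session, the all-hands, the onboarding, the design review, the budget sync, the kickoff

The constraints fix every adjacent pair, so only one ordering works:
the retro → the handoff → the standup → the planning session → the all-hands → the onboarding → the design review → the budget sync → the kickoff.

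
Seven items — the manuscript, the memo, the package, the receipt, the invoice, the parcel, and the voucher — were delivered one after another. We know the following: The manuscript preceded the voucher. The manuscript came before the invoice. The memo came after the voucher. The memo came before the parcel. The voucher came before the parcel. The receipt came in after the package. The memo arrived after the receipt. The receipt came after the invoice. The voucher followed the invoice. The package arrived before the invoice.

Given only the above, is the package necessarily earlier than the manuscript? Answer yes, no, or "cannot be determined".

cannot be determined

No chain of stated constraints runs from the package to the manuscript, and none runs from the manuscript to the package either.
So the relative order of the package and the manuscript is not fixed by the given facts.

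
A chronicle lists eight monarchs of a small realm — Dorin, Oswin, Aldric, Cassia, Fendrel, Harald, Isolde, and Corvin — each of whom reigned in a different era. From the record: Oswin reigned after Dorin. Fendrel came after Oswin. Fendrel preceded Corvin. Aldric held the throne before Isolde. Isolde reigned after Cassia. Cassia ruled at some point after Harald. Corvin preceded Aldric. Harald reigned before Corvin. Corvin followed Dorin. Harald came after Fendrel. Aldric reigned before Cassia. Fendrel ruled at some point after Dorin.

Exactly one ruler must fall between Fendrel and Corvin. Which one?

Harald

Tracing the constraints gives Fendrel → Harald → Corvin, so Harald sits after Fendrel and before Corvin.
No other ruler is forced both after Fendrel and before Corvin.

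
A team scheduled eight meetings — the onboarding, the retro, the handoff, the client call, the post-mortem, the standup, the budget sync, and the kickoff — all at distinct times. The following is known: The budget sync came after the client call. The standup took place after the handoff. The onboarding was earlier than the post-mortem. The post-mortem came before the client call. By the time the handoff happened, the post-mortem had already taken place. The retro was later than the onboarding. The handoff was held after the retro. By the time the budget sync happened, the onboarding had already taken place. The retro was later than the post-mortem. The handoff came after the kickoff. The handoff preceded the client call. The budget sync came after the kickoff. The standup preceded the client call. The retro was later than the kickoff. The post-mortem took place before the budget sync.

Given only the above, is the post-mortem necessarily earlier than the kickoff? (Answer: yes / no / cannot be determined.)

No chain of stated constraints runs from the post-mortem to the kickoff, and none runs from the kickoff to the post-mortem either.
So the relative order of the post-mortem and the kickoff is not fixed by the given facts.

cannot be determined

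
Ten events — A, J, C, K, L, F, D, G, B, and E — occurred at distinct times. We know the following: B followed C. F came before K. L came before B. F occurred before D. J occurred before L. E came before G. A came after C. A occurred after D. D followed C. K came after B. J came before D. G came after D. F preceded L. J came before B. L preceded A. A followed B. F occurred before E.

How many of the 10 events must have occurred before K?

Directly stated before K: B and F.
C reaches K via C → B → K.
J reaches K via J → B → K.
L reaches K via L → B → K.
That's B, C, F, J, and L — 5 in all.

5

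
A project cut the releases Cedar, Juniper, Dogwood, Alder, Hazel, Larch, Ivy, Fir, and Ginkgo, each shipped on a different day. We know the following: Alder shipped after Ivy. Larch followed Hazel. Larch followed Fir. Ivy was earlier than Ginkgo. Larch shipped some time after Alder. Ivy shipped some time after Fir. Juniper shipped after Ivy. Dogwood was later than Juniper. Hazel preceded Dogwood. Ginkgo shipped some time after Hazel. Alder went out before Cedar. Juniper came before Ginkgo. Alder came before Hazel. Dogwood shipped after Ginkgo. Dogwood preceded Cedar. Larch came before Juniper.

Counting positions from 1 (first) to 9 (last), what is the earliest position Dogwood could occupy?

8

Alder, Fir, Ginkgo, Hazel, Ivy, Juniper, and Larch must all come before Dogwood — 7 forced predecessors.
Nothing else is forced ahead of Dogwood, so its earliest slot is position 7 + 1 = 8.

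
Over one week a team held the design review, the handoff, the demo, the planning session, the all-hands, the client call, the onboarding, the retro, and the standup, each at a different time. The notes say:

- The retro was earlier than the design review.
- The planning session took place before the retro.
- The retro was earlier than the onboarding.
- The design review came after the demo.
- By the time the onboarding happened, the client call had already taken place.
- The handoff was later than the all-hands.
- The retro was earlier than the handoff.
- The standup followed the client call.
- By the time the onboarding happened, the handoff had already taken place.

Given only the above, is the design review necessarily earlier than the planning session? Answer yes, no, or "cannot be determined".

no

Tracing the constraints gives the planning session → the retro → the design review, so the planning session must come before the design review.
That means the design review cannot be before the planning session.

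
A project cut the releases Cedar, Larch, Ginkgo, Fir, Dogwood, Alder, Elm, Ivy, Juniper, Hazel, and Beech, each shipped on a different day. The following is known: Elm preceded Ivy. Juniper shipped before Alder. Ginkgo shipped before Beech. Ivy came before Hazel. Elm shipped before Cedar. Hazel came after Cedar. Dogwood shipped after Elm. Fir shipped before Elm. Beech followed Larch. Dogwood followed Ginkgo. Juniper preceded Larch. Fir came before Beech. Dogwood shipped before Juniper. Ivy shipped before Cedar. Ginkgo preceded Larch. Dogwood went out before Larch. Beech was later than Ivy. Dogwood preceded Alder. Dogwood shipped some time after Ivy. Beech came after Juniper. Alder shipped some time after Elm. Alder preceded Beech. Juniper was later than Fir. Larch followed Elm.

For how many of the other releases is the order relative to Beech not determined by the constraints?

2

Forced before Beech: Alder, Dogwood, Elm, Fir, Ginkgo, Ivy, Juniper, and Larch.
That leaves Cedar and Hazel with no forced order relative to Beech — 2.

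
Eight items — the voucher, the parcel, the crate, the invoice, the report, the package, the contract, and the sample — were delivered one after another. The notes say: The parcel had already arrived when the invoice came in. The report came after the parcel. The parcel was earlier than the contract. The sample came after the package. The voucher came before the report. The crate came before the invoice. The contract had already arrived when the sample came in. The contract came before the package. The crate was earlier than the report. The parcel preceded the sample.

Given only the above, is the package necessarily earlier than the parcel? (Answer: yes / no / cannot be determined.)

Tracing the constraints gives the parcel → the contract → the package, so the parcel must come before the package.
That means the package cannot be before the parcel.

no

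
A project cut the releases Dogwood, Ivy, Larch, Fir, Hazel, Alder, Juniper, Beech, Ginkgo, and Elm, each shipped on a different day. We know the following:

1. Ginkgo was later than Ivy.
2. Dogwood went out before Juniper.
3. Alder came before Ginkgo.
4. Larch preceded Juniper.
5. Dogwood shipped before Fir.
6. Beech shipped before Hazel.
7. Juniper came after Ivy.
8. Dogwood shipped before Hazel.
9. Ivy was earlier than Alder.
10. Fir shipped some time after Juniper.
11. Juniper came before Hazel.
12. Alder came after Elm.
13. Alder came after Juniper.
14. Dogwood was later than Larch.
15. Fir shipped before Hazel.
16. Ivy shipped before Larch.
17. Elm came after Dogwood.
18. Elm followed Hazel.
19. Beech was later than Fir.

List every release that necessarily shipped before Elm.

Beech, Dogwood, Fir, Hazel, Ivy, Juniper, Larch

Directly stated before Elm: Dogwood and Hazel.
Beech reaches Elm via Beech → Hazel → Elm.
Fir reaches Elm via Fir → Hazel → Elm.
Ivy reaches Elm via Ivy → Juniper → Hazel → Elm.
Likewise Juniper and Larch each reach Elm by chaining the stated constraints.
No chain forces Ginkgo (or any of the others) ahead of Elm.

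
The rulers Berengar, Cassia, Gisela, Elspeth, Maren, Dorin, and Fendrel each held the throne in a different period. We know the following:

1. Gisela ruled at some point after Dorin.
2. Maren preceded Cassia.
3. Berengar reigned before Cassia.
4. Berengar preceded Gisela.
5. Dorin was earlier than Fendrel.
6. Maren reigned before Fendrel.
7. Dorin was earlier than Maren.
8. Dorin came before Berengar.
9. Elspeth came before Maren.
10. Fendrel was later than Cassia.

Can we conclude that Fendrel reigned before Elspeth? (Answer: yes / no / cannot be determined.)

Tracing the constraints gives Elspeth → Maren → Fendrel, so Elspeth must come before Fendrel.
That means Fendrel cannot be before Elspeth.

no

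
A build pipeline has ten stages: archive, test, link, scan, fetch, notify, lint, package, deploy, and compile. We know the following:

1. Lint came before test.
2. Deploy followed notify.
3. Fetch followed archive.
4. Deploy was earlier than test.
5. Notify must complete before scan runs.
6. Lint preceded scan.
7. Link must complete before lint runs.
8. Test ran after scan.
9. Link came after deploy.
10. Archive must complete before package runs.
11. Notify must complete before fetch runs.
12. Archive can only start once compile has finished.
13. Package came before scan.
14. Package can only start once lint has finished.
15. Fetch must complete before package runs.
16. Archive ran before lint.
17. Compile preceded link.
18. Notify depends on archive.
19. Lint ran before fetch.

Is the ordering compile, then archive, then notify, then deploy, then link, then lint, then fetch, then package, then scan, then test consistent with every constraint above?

yes

Check each stated constraint against the proposed order — e.g. notify is ahead of scan; deploy is ahead of test. Every pair is in the required order; nothing is violated.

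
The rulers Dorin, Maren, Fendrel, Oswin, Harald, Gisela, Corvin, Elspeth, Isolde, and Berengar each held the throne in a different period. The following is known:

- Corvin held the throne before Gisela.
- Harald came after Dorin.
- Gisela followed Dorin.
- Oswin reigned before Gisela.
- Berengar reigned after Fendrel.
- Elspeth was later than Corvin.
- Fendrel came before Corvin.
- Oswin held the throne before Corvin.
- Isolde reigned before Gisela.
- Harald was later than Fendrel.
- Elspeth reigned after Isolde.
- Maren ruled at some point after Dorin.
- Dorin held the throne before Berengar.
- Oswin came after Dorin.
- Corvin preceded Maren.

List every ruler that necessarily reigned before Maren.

Corvin, Dorin, Fendrel, Oswin

Directly stated before Maren: Corvin and Dorin.
Fendrel reaches Maren via Fendrel → Corvin → Maren.
Oswin reaches Maren via Oswin → Corvin → Maren.
No chain forces Gisela (or any of the others) ahead of Maren.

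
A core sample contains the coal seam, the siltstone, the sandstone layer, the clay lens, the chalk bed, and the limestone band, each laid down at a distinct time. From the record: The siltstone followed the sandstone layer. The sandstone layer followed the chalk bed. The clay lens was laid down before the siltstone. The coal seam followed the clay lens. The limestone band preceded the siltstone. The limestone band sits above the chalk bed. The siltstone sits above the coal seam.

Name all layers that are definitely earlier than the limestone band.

the chalk bed

Directly stated before the limestone band: the chalk bed.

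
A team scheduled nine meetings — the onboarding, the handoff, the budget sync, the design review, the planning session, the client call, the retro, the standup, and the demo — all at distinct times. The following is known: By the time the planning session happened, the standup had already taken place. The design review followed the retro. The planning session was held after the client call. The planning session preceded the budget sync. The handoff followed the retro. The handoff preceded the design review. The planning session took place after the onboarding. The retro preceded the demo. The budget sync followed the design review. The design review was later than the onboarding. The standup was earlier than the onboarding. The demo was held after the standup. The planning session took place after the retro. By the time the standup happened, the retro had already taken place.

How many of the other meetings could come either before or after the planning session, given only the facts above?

Forced before the planning session: the client call, the onboarding, the retro, and the standup; forced after the planning session: the budget sync.
That leaves the demo, the design review, and the handoff with no forced order relative to the planning session — 3.

3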